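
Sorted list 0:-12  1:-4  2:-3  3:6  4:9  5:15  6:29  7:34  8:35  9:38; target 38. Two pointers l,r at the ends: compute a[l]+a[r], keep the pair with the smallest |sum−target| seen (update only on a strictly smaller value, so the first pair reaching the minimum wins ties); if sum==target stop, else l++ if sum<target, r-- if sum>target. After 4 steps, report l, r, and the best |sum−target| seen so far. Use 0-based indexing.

[0,9] -12+38=26 d=12 * → l++
[1,9] -4+38=34 d=4 * → l++
[2,9] -3+38=35 d=3 * → l++
[3,9] 6+38=44 d=6 → r--

l=3, r=8, best |Δ|=3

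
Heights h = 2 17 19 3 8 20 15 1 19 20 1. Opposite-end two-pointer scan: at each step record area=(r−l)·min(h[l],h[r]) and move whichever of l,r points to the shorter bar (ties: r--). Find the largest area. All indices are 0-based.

max area = 136

l=0 r=10: min(2,1)*10=10 best=10 *, r--
l=0 r=9: min(2,20)*9=18 best=18 *, l++
l=1 r=9: min(17,20)*8=136 best=136 *, l++
l=2 r=9: min(19,20)*7=133 best=136, l++
l=3 r=9: min(3,20)*6=18 best=136, l++
l=4 r=9: min(8,20)*5=40 best=136, l++
l=5 r=9: min(20,20)*4=80 best=136, r--
l=5 r=8: min(20,19)*3=57 best=136, r--
l=5 r=7: min(20,1)*2=2 best=136, r--
l=5 r=6: min(20,15)*1=15 best=136, r--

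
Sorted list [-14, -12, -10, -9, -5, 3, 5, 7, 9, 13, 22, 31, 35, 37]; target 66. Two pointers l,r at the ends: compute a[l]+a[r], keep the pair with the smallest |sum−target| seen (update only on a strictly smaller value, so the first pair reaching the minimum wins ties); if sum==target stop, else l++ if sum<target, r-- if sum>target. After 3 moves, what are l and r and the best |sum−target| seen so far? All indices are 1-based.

l=1 r=14: -14+37=23 d=43 *, l++
l=2 r=14: -12+37=25 d=41 *, l++
l=3 r=14: -10+37=27 d=39 *, l++

l=4, r=14, best |Δ|=39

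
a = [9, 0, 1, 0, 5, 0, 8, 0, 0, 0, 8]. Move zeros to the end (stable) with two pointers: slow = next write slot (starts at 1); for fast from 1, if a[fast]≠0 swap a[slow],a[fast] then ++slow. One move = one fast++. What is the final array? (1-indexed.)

slow=1 fast=1: a[fast]=9≠0 swap→a[1]=9, slow++,fast++
slow=2 fast=2: a[fast]=0, fast++
slow=2 fast=3: a[fast]=1≠0 swap→a[2]=1, slow++,fast++
slow=3 fast=4: a[fast]=0, fast++
slow=3 fast=5: a[fast]=5≠0 swap→a[3]=5, slow++,fast++
slow=4 fast=6: a[fast]=0, fast++
slow=4 fast=7: a[fast]=8≠0 swap→a[4]=8, slow++,fast++
slow=5 fast=8: a[fast]=0, fast++
slow=5 fast=9: a[fast]=0, fast++
slow=5 fast=10: a[fast]=0, fast++
slow=5 fast=11: a[fast]=8≠0 swap→a[5]=8, slow++,fast++

[9, 1, 5, 8, 8, 0, 0, 0, 0, 0, 0]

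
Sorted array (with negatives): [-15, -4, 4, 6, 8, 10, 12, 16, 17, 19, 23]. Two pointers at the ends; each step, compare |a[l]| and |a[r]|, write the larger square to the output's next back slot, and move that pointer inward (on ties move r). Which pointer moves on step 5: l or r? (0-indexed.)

l

[0,10] |-15|<=|23| out[10]=529 → r--
[0,9] |-15|<=|19| out[9]=361 → r--
[0,8] |-15|<=|17| out[8]=289 → r--
[0,7] |-15|<=|16| out[7]=256 → r--
[0,6] |-15|>|12| out[6]=225 → l++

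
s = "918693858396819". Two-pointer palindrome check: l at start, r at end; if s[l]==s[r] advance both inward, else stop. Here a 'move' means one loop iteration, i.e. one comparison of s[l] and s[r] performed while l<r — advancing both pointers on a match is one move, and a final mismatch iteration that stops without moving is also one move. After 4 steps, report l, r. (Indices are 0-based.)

l=0 r=14: '9'=='9', l++,r--
l=1 r=13: '1'=='1', l++,r--
l=2 r=12: '8'=='8', l++,r--
l=3 r=11: '6'=='6', l++,r--

l=4, r=10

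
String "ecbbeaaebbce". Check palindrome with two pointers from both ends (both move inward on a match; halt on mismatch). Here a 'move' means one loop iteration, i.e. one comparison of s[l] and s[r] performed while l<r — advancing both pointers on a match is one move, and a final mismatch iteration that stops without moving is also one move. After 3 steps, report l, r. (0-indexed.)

l=0 r=11: 'e'=='e', l++,r--
l=1 r=10: 'c'=='c', l++,r--
l=2 r=9: 'b'=='b', l++,r--

l=3, r=8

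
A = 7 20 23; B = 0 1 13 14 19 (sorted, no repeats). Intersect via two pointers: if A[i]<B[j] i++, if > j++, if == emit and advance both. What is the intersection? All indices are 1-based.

intersection = []

[i=1,j=1] 7>0 → j++
[i=1,j=2] 7>1 → j++
[i=1,j=3] 7<13 → i++
[i=2,j=3] 20>13 → j++
[i=2,j=4] 20>14 → j++
[i=2,j=5] 20>19 → j++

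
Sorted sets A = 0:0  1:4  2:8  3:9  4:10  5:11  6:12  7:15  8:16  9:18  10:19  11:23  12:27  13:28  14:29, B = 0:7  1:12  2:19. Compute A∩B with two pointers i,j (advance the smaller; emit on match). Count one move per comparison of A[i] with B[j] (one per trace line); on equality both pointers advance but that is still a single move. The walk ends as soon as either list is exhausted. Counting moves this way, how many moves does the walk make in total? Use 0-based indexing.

12 moves

i=0 j=0: 0<7, i++
i=1 j=0: 4<7, i++
i=2 j=0: 8>7, j++
i=2 j=1: 8<12, i++
i=3 j=1: 9<12, i++
i=4 j=1: 10<12, i++
i=5 j=1: 11<12, i++
i=6 j=1: 12==12 emit, i++,j++
i=7 j=2: 15<19, i++
i=8 j=2: 16<19, i++
i=9 j=2: 18<19, i++
i=10 j=2: 19==19 emit, i++,j++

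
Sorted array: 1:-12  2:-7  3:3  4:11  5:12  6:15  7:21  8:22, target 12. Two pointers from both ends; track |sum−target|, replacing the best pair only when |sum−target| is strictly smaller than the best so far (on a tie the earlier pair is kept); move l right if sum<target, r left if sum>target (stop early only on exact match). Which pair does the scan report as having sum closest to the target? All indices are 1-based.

[1,8] -12+22=10 d=2 * → l++
[2,8] -7+22=15 d=3 → r--
[2,7] -7+21=14 d=2 → r--
[2,6] -7+15=8 d=4 → l++
[3,6] 3+15=18 d=6 → r--
[3,5] 3+12=15 d=3 → r--
[3,4] 3+11=14 d=2 → r--

pair (-12, 22) with sum 10 (|Δ|=2)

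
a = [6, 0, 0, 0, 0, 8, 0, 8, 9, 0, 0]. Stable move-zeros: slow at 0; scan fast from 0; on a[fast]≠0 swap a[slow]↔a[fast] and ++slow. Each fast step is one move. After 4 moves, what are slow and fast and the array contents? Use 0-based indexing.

slow=0 fast=0: a[fast]=6≠0 swap→a[0]=6, slow++,fast++
slow=1 fast=1: a[fast]=0, fast++
slow=1 fast=2: a[fast]=0, fast++
slow=1 fast=3: a[fast]=0, fast++

slow=1, fast=4, a=[6, 0, 0, 0, 0, 8, 0, 8, 9, 0, 0]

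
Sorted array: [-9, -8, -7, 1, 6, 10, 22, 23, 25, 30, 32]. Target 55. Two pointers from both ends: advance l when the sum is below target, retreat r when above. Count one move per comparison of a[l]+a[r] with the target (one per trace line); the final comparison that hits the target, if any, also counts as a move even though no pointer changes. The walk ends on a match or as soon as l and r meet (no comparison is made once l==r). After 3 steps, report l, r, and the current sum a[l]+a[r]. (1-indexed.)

[1,11] -9+32=23 <55 → l++
[2,11] -8+32=24 <55 → l++
[3,11] -7+32=25 <55 → l++

l=4, r=11, sum=33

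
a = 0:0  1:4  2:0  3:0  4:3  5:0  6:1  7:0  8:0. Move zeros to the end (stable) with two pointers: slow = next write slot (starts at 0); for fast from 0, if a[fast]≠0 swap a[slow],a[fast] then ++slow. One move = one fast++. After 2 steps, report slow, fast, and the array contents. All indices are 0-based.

slow=0 fast=0: a[fast]=0, fast++
slow=0 fast=1: a[fast]=4≠0 swap→a[0]=4, slow++,fast++

slow=1, fast=2, a=[4, 0, 0, 0, 3, 0, 1, 0, 0]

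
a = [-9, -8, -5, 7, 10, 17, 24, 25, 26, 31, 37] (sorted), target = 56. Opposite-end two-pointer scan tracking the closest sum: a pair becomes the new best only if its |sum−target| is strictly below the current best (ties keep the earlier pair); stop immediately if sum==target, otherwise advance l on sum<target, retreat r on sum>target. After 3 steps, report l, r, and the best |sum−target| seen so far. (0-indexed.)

l=3, r=10, best |Δ|=24

[0,10] -9+37=28 d=28 * → l++
[1,10] -8+37=29 d=27 * → l++
[2,10] -5+37=32 d=24 * → l++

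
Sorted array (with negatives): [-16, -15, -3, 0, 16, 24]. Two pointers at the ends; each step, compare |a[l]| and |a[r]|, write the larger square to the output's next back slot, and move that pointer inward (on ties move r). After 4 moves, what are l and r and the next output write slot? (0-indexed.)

l=0 r=5: |-16|<=|24| out[5]=576, r--
l=0 r=4: |-16|<=|16| out[4]=256, r--
l=0 r=3: |-16|>|0| out[3]=256, l++
l=1 r=3: |-15|>|0| out[2]=225, l++

l=2, r=3, next write slot=1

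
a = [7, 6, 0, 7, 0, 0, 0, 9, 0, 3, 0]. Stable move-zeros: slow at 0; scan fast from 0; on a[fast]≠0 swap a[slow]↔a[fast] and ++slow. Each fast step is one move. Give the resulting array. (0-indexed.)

[7, 6, 7, 9, 3, 0, 0, 0, 0, 0, 0]

slow=0 fast=0: a[fast]=7≠0 swap→a[0]=7, slow++,fast++
slow=1 fast=1: a[fast]=6≠0 swap→a[1]=6, slow++,fast++
slow=2 fast=2: a[fast]=0, fast++
slow=2 fast=3: a[fast]=7≠0 swap→a[2]=7, slow++,fast++
slow=3 fast=4: a[fast]=0, fast++
slow=3 fast=5: a[fast]=0, fast++
slow=3 fast=6: a[fast]=0, fast++
slow=3 fast=7: a[fast]=9≠0 swap→a[3]=9, slow++,fast++
slow=4 fast=8: a[fast]=0, fast++
slow=4 fast=9: a[fast]=3≠0 swap→a[4]=3, slow++,fast++
slow=5 fast=10: a[fast]=0, fast++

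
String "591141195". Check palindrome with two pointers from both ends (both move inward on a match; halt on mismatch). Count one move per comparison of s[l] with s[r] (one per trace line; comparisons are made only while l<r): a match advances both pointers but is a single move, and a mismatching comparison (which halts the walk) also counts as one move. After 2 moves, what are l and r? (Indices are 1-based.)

l=3, r=7

[1,9] '5'=='5' → l++,r--
[2,8] '9'=='9' → l++,r--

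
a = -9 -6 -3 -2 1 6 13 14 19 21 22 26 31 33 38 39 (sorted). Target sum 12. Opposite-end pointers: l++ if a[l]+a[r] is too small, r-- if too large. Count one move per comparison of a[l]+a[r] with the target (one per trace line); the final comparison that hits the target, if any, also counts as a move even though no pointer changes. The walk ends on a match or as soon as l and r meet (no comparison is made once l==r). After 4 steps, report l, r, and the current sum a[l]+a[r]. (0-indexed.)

l=0 r=15: -9+39=30 >12, r--
l=0 r=14: -9+38=29 >12, r--
l=0 r=13: -9+33=24 >12, r--
l=0 r=12: -9+31=22 >12, r--

l=0, r=11, sum=17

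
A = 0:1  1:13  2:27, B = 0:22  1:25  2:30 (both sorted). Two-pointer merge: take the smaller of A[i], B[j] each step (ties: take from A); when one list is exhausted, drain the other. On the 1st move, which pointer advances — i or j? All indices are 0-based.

i

[i=0,j=0] A[i]=1<=B[j]=22 take 1 → i++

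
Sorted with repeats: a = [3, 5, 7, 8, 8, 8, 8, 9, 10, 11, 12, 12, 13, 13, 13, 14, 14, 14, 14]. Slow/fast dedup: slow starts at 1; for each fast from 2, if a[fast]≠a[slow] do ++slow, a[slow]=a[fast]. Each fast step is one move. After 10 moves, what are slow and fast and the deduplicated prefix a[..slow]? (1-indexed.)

slow=8, fast=12, prefix=[3, 5, 7, 8, 9, 10, 11, 12]

slow=1 fast=2: a[fast]=5≠a[slow]=3 write a[2]=5, slow++,fast++
slow=2 fast=3: a[fast]=7≠a[slow]=5 write a[3]=7, slow++,fast++
slow=3 fast=4: a[fast]=8≠a[slow]=7 write a[4]=8, slow++,fast++
slow=4 fast=5: a[fast]=8=a[slow] dup, fast++
slow=4 fast=6: a[fast]=8=a[slow] dup, fast++
slow=4 fast=7: a[fast]=8=a[slow] dup, fast++
slow=4 fast=8: a[fast]=9≠a[slow]=8 write a[5]=9, slow++,fast++
slow=5 fast=9: a[fast]=10≠a[slow]=9 write a[6]=10, slow++,fast++
slow=6 fast=10: a[fast]=11≠a[slow]=10 write a[7]=11, slow++,fast++
slow=7 fast=11: a[fast]=12≠a[slow]=11 write a[8]=12, slow++,fast++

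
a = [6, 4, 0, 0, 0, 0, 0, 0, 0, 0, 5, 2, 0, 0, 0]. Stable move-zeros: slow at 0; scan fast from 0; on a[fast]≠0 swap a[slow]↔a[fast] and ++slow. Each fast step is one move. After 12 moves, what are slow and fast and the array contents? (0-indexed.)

slow=4, fast=12, a=[6, 4, 5, 2, 0, 0, 0, 0, 0, 0, 0, 0, 0, 0, 0]

slow=0 fast=0: a[fast]=6≠0 swap→a[0]=6, slow++,fast++
slow=1 fast=1: a[fast]=4≠0 swap→a[1]=4, slow++,fast++
slow=2 fast=2: a[fast]=0, fast++
slow=2 fast=3: a[fast]=0, fast++
slow=2 fast=4: a[fast]=0, fast++
slow=2 fast=5: a[fast]=0, fast++
slow=2 fast=6: a[fast]=0, fast++
slow=2 fast=7: a[fast]=0, fast++
slow=2 fast=8: a[fast]=0, fast++
slow=2 fast=9: a[fast]=0, fast++
slow=2 fast=10: a[fast]=5≠0 swap→a[2]=5, slow++,fast++
slow=3 fast=11: a[fast]=2≠0 swap→a[3]=2, slow++,fast++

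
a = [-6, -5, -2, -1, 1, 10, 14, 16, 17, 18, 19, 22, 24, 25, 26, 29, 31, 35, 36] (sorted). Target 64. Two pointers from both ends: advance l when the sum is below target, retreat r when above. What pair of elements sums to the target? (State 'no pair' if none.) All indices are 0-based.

l=0 r=18: -6+36=30 <64, l++
l=1 r=18: -5+36=31 <64, l++
l=2 r=18: -2+36=34 <64, l++
l=3 r=18: -1+36=35 <64, l++
l=4 r=18: 1+36=37 <64, l++
l=5 r=18: 10+36=46 <64, l++
l=6 r=18: 14+36=50 <64, l++
l=7 r=18: 16+36=52 <64, l++
l=8 r=18: 17+36=53 <64, l++
l=9 r=18: 18+36=54 <64, l++
l=10 r=18: 19+36=55 <64, l++
l=11 r=18: 22+36=58 <64, l++
l=12 r=18: 24+36=60 <64, l++
l=13 r=18: 25+36=61 <64, l++
l=14 r=18: 26+36=62 <64, l++
l=15 r=18: 29+36=65 >64, r--
l=15 r=17: 29+35=64, found

(29, 35)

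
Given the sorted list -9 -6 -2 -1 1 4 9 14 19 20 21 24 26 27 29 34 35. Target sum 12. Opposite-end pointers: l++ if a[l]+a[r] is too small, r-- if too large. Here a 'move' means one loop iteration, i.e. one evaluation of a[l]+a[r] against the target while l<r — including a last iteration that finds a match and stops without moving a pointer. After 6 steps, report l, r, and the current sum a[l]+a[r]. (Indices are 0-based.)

l=0, r=10, sum=12

[0,16] -9+35=26 >12 → r--
[0,15] -9+34=25 >12 → r--
[0,14] -9+29=20 >12 → r--
[0,13] -9+27=18 >12 → r--
[0,12] -9+26=17 >12 → r--
[0,11] -9+24=15 >12 → r--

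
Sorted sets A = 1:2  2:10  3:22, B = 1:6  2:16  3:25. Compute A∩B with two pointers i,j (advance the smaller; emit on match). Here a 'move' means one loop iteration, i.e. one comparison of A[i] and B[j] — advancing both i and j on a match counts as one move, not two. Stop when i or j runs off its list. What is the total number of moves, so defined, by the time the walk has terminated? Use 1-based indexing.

i=1 j=1: 2<6, i++
i=2 j=1: 10>6, j++
i=2 j=2: 10<16, i++
i=3 j=2: 22>16, j++
i=3 j=3: 22<25, i++

5 moves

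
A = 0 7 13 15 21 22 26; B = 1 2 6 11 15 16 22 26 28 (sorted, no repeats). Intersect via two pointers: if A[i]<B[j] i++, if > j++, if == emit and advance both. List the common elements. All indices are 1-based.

[i=1,j=1] 0<1 → i++
[i=2,j=1] 7>1 → j++
[i=2,j=2] 7>2 → j++
[i=2,j=3] 7>6 → j++
[i=2,j=4] 7<11 → i++
[i=3,j=4] 13>11 → j++
[i=3,j=5] 13<15 → i++
[i=4,j=5] 15==15 emit → i++,j++
[i=5,j=6] 21>16 → j++
[i=5,j=7] 21<22 → i++
[i=6,j=7] 22==22 emit → i++,j++
[i=7,j=8] 26==26 emit → i++,j++

intersection = [15, 22, 26]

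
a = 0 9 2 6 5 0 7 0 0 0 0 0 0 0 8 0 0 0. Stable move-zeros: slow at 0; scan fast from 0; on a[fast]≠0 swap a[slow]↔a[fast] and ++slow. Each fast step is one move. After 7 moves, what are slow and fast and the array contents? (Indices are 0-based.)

slow=5, fast=7, a=[9, 2, 6, 5, 7, 0, 0, 0, 0, 0, 0, 0, 0, 0, 8, 0, 0, 0]

(s=0,f=0) a[fast]=0 → fast++
(s=0,f=1) a[fast]=9≠0 swap→a[0]=9 → slow++,fast++
(s=1,f=2) a[fast]=2≠0 swap→a[1]=2 → slow++,fast++
(s=2,f=3) a[fast]=6≠0 swap→a[2]=6 → slow++,fast++
(s=3,f=4) a[fast]=5≠0 swap→a[3]=5 → slow++,fast++
(s=4,f=5) a[fast]=0 → fast++
(s=4,f=6) a[fast]=7≠0 swap→a[4]=7 → slow++,fast++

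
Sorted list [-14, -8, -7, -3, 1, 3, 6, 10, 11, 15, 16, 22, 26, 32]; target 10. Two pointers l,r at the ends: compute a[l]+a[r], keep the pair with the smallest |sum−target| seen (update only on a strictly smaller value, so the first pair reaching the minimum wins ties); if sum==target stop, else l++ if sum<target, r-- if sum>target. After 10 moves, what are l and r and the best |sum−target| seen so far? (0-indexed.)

l=0 r=13: -14+32=18 d=8 *, r--
l=0 r=12: -14+26=12 d=2 *, r--
l=0 r=11: -14+22=8 d=2, l++
l=1 r=11: -8+22=14 d=4, r--
l=1 r=10: -8+16=8 d=2, l++
l=2 r=10: -7+16=9 d=1 *, l++
l=3 r=10: -3+16=13 d=3, r--
l=3 r=9: -3+15=12 d=2, r--
l=3 r=8: -3+11=8 d=2, l++
l=4 r=8: 1+11=12 d=2, r--

l=4, r=7, best |Δ|=1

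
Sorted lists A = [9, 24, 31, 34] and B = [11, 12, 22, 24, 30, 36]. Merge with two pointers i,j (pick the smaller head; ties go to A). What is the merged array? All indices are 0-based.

[9, 11, 12, 22, 24, 24, 30, 31, 34, 36]

i=0 j=0: A[i]=9<=B[j]=11 take 9, i++
i=1 j=0: A[i]=24>B[j]=11 take 11, j++
i=1 j=1: A[i]=24>B[j]=12 take 12, j++
i=1 j=2: A[i]=24>B[j]=22 take 22, j++
i=1 j=3: A[i]=24<=B[j]=24 take 24, i++
i=2 j=3: A[i]=31>B[j]=24 take 24, j++
i=2 j=4: A[i]=31>B[j]=30 take 30, j++
i=2 j=5: A[i]=31<=B[j]=36 take 31, i++
i=3 j=5: A[i]=34<=B[j]=36 take 34, i++
i=4 j=5: A done, take B[j]=36, j++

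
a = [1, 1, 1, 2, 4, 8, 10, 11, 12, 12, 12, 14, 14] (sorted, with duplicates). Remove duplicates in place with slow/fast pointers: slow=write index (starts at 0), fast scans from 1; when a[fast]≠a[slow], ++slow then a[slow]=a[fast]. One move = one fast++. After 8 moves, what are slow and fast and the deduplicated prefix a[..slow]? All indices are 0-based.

slow=6, fast=9, prefix=[1, 2, 4, 8, 10, 11, 12]

slow=0 fast=1: a[fast]=1=a[slow] dup, fast++
slow=0 fast=2: a[fast]=1=a[slow] dup, fast++
slow=0 fast=3: a[fast]=2≠a[slow]=1 write a[1]=2, slow++,fast++
slow=1 fast=4: a[fast]=4≠a[slow]=2 write a[2]=4, slow++,fast++
slow=2 fast=5: a[fast]=8≠a[slow]=4 write a[3]=8, slow++,fast++
slow=3 fast=6: a[fast]=10≠a[slow]=8 write a[4]=10, slow++,fast++
slow=4 fast=7: a[fast]=11≠a[slow]=10 write a[5]=11, slow++,fast++
slow=5 fast=8: a[fast]=12≠a[slow]=11 write a[6]=12, slow++,fast++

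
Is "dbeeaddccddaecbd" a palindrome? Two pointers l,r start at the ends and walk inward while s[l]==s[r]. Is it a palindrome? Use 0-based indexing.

not a palindrome (mismatch at 2,13)

[0,15] 'd'=='d' → l++,r--
[1,14] 'b'=='b' → l++,r--
[2,13] 'e'!='c' → stop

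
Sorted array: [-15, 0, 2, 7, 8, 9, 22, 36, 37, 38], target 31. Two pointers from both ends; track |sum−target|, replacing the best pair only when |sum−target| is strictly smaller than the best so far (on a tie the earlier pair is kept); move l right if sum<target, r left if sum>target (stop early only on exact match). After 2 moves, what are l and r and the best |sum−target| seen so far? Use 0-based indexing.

l=1, r=8, best |Δ|=7

l=0 r=9: -15+38=23 d=8 *, l++
l=1 r=9: 0+38=38 d=7 *, r--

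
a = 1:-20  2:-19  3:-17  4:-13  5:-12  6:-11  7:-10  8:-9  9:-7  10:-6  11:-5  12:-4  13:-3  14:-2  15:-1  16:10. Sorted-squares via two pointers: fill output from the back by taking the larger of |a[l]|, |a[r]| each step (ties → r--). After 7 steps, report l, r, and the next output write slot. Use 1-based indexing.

l=7, r=15, next write slot=9

[1,16] |-20|>|10| out[16]=400 → l++
[2,16] |-19|>|10| out[15]=361 → l++
[3,16] |-17|>|10| out[14]=289 → l++
[4,16] |-13|>|10| out[13]=169 → l++
[5,16] |-12|>|10| out[12]=144 → l++
[6,16] |-11|>|10| out[11]=121 → l++
[7,16] |-10|<=|10| out[10]=100 → r--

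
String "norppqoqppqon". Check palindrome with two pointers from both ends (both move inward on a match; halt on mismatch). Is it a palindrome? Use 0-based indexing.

l=0 r=12: 'n'=='n', l++,r--
l=1 r=11: 'o'=='o', l++,r--
l=2 r=10: 'r'!='q', stop

not a palindrome (mismatch at 2,10)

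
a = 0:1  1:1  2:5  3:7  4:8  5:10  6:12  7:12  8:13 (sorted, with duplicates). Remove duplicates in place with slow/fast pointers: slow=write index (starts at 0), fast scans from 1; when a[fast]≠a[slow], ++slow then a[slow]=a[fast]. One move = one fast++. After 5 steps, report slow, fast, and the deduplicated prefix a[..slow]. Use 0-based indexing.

slow=4, fast=6, prefix=[1, 5, 7, 8, 10]

slow=0 fast=1: a[fast]=1=a[slow] dup, fast++
slow=0 fast=2: a[fast]=5≠a[slow]=1 write a[1]=5, slow++,fast++
slow=1 fast=3: a[fast]=7≠a[slow]=5 write a[2]=7, slow++,fast++
slow=2 fast=4: a[fast]=8≠a[slow]=7 write a[3]=8, slow++,fast++
slow=3 fast=5: a[fast]=10≠a[slow]=8 write a[4]=10, slow++,fast++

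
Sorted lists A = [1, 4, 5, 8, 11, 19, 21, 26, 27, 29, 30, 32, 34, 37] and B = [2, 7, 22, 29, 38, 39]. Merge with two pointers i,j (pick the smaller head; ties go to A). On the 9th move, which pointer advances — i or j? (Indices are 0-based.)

i

[i=0,j=0] A[i]=1<=B[j]=2 take 1 → i++
[i=1,j=0] A[i]=4>B[j]=2 take 2 → j++
[i=1,j=1] A[i]=4<=B[j]=7 take 4 → i++
[i=2,j=1] A[i]=5<=B[j]=7 take 5 → i++
[i=3,j=1] A[i]=8>B[j]=7 take 7 → j++
[i=3,j=2] A[i]=8<=B[j]=22 take 8 → i++
[i=4,j=2] A[i]=11<=B[j]=22 take 11 → i++
[i=5,j=2] A[i]=19<=B[j]=22 take 19 → i++
[i=6,j=2] A[i]=21<=B[j]=22 take 21 → i++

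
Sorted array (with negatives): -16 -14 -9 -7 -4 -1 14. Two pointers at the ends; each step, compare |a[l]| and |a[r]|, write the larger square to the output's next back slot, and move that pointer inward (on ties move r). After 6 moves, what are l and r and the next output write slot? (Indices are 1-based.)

l=6, r=6, next write slot=1

[1,7] |-16|>|14| out[7]=256 → l++
[2,7] |-14|<=|14| out[6]=196 → r--
[2,6] |-14|>|-1| out[5]=196 → l++
[3,6] |-9|>|-1| out[4]=81 → l++
[4,6] |-7|>|-1| out[3]=49 → l++
[5,6] |-4|>|-1| out[2]=16 → l++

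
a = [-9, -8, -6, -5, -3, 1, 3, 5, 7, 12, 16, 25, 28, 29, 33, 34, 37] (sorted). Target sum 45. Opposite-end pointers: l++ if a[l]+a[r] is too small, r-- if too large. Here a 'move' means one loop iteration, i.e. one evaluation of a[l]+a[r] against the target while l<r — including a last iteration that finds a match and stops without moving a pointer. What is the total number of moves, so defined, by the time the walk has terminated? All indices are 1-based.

[1,17] -9+37=28 <45 → l++
[2,17] -8+37=29 <45 → l++
[3,17] -6+37=31 <45 → l++
[4,17] -5+37=32 <45 → l++
[5,17] -3+37=34 <45 → l++
[6,17] 1+37=38 <45 → l++
[7,17] 3+37=40 <45 → l++
[8,17] 5+37=42 <45 → l++
[9,17] 7+37=44 <45 → l++
[10,17] 12+37=49 >45 → r--
[10,16] 12+34=46 >45 → r--
[10,15] 12+33=45 → found

12 moves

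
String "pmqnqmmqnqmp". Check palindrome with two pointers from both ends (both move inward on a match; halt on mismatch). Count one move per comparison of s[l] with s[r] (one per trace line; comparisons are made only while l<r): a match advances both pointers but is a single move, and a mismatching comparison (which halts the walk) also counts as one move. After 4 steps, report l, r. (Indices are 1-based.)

l=5, r=8

[1,12] 'p'=='p' → l++,r--
[2,11] 'm'=='m' → l++,r--
[3,10] 'q'=='q' → l++,r--
[4,9] 'n'=='n' → l++,r--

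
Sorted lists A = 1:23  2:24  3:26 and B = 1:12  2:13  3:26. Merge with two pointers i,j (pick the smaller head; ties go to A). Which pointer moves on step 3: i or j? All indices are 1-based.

i=1 j=1: A[i]=23>B[j]=12 take 12, j++
i=1 j=2: A[i]=23>B[j]=13 take 13, j++
i=1 j=3: A[i]=23<=B[j]=26 take 23, i++

i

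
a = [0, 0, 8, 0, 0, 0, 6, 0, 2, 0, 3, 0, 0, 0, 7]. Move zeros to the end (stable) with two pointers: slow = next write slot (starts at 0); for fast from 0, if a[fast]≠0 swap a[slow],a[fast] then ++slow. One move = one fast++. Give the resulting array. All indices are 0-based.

[8, 6, 2, 3, 7, 0, 0, 0, 0, 0, 0, 0, 0, 0, 0]

(s=0,f=0) a[fast]=0 → fast++
(s=0,f=1) a[fast]=0 → fast++
(s=0,f=2) a[fast]=8≠0 swap→a[0]=8 → slow++,fast++
(s=1,f=3) a[fast]=0 → fast++
(s=1,f=4) a[fast]=0 → fast++
(s=1,f=5) a[fast]=0 → fast++
(s=1,f=6) a[fast]=6≠0 swap→a[1]=6 → slow++,fast++
(s=2,f=7) a[fast]=0 → fast++
(s=2,f=8) a[fast]=2≠0 swap→a[2]=2 → slow++,fast++
(s=3,f=9) a[fast]=0 → fast++
(s=3,f=10) a[fast]=3≠0 swap→a[3]=3 → slow++,fast++
(s=4,f=11) a[fast]=0 → fast++
(s=4,f=12) a[fast]=0 → fast++
(s=4,f=13) a[fast]=0 → fast++
(s=4,f=14) a[fast]=7≠0 swap→a[4]=7 → slow++,fast++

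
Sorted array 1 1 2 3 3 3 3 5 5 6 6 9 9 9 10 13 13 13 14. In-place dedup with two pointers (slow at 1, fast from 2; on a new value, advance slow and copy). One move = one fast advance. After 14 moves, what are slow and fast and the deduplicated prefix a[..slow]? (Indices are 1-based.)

slow=7, fast=16, prefix=[1, 2, 3, 5, 6, 9, 10]

slow=1 fast=2: a[fast]=1=a[slow] dup, fast++
slow=1 fast=3: a[fast]=2≠a[slow]=1 write a[2]=2, slow++,fast++
slow=2 fast=4: a[fast]=3≠a[slow]=2 write a[3]=3, slow++,fast++
slow=3 fast=5: a[fast]=3=a[slow] dup, fast++
slow=3 fast=6: a[fast]=3=a[slow] dup, fast++
slow=3 fast=7: a[fast]=3=a[slow] dup, fast++
slow=3 fast=8: a[fast]=5≠a[slow]=3 write a[4]=5, slow++,fast++
slow=4 fast=9: a[fast]=5=a[slow] dup, fast++
slow=4 fast=10: a[fast]=6≠a[slow]=5 write a[5]=6, slow++,fast++
slow=5 fast=11: a[fast]=6=a[slow] dup, fast++
slow=5 fast=12: a[fast]=9≠a[slow]=6 write a[6]=9, slow++,fast++
slow=6 fast=13: a[fast]=9=a[slow] dup, fast++
slow=6 fast=14: a[fast]=9=a[slow] dup, fast++
slow=6 fast=15: a[fast]=10≠a[slow]=9 write a[7]=10, slow++,fast++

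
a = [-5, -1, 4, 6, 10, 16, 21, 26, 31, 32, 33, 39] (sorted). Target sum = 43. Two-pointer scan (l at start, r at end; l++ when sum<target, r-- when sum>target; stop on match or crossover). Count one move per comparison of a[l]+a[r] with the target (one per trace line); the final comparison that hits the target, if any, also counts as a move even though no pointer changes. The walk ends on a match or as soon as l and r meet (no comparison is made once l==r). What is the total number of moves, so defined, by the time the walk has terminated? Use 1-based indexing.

l=1 r=12: -5+39=34 <43, l++
l=2 r=12: -1+39=38 <43, l++
l=3 r=12: 4+39=43, found

3 moves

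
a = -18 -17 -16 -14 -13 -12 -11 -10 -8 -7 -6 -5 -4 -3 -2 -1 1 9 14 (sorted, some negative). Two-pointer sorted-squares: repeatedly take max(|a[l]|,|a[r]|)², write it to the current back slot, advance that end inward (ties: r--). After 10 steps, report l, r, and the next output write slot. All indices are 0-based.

[0,18] |-18|>|14| out[18]=324 → l++
[1,18] |-17|>|14| out[17]=289 → l++
[2,18] |-16|>|14| out[16]=256 → l++
[3,18] |-14|<=|14| out[15]=196 → r--
[3,17] |-14|>|9| out[14]=196 → l++
[4,17] |-13|>|9| out[13]=169 → l++
[5,17] |-12|>|9| out[12]=144 → l++
[6,17] |-11|>|9| out[11]=121 → l++
[7,17] |-10|>|9| out[10]=100 → l++
[8,17] |-8|<=|9| out[9]=81 → r--

l=8, r=16, next write slot=8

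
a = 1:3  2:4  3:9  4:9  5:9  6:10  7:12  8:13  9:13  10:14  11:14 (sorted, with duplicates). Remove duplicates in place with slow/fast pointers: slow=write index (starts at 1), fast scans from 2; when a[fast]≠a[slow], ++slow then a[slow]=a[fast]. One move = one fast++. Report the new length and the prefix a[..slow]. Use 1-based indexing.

(s=1,f=2) a[fast]=4≠a[slow]=3 write a[2]=4 → slow++,fast++
(s=2,f=3) a[fast]=9≠a[slow]=4 write a[3]=9 → slow++,fast++
(s=3,f=4) a[fast]=9=a[slow] dup → fast++
(s=3,f=5) a[fast]=9=a[slow] dup → fast++
(s=3,f=6) a[fast]=10≠a[slow]=9 write a[4]=10 → slow++,fast++
(s=4,f=7) a[fast]=12≠a[slow]=10 write a[5]=12 → slow++,fast++
(s=5,f=8) a[fast]=13≠a[slow]=12 write a[6]=13 → slow++,fast++
(s=6,f=9) a[fast]=13=a[slow] dup → fast++
(s=6,f=10) a[fast]=14≠a[slow]=13 write a[7]=14 → slow++,fast++
(s=7,f=11) a[fast]=14=a[slow] dup → fast++

length 7; prefix = [3, 4, 9, 10, 12, 13, 14]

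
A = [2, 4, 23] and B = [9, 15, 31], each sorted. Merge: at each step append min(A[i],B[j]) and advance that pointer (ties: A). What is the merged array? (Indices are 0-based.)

i=0 j=0: A[i]=2<=B[j]=9 take 2, i++
i=1 j=0: A[i]=4<=B[j]=9 take 4, i++
i=2 j=0: A[i]=23>B[j]=9 take 9, j++
i=2 j=1: A[i]=23>B[j]=15 take 15, j++
i=2 j=2: A[i]=23<=B[j]=31 take 23, i++
i=3 j=2: A done, take B[j]=31, j++

[2, 4, 9, 15, 23, 31]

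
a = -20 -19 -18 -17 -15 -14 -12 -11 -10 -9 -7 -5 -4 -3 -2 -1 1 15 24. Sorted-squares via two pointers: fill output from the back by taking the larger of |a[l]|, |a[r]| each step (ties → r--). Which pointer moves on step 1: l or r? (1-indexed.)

l=1 r=19: |-20|<=|24| out[19]=576, r--

r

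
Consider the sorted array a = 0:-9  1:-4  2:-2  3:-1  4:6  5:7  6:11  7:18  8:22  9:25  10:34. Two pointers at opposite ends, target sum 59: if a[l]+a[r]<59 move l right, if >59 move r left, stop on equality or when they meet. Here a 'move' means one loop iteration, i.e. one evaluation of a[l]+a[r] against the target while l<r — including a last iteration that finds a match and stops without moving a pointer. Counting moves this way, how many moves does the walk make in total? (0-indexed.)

[0,10] -9+34=25 <59 → l++
[1,10] -4+34=30 <59 → l++
[2,10] -2+34=32 <59 → l++
[3,10] -1+34=33 <59 → l++
[4,10] 6+34=40 <59 → l++
[5,10] 7+34=41 <59 → l++
[6,10] 11+34=45 <59 → l++
[7,10] 18+34=52 <59 → l++
[8,10] 22+34=56 <59 → l++
[9,10] 25+34=59 → found

10 moves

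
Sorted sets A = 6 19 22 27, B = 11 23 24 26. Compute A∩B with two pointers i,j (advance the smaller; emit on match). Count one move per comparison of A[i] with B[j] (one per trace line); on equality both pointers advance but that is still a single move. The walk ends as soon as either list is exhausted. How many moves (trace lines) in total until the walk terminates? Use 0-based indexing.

i=0 j=0: 6<11, i++
i=1 j=0: 19>11, j++
i=1 j=1: 19<23, i++
i=2 j=1: 22<23, i++
i=3 j=1: 27>23, j++
i=3 j=2: 27>24, j++
i=3 j=3: 27>26, j++

7 moves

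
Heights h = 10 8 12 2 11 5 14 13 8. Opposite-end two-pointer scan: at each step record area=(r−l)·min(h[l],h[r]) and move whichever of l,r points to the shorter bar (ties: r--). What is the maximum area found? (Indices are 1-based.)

[1,9] min(10,8)*8=64 best=64 * → r--
[1,8] min(10,13)*7=70 best=70 * → l++
[2,8] min(8,13)*6=48 best=70 → l++
[3,8] min(12,13)*5=60 best=70 → l++
[4,8] min(2,13)*4=8 best=70 → l++
[5,8] min(11,13)*3=33 best=70 → l++
[6,8] min(5,13)*2=10 best=70 → l++
[7,8] min(14,13)*1=13 best=70 → r--

max area = 70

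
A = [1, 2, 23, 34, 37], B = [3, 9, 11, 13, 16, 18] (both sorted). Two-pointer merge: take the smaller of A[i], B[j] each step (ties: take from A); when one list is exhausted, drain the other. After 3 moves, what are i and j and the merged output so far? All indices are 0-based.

[i=0,j=0] A[i]=1<=B[j]=3 take 1 → i++
[i=1,j=0] A[i]=2<=B[j]=3 take 2 → i++
[i=2,j=0] A[i]=23>B[j]=3 take 3 → j++

i=2, j=1, merged so far=[1, 2, 3]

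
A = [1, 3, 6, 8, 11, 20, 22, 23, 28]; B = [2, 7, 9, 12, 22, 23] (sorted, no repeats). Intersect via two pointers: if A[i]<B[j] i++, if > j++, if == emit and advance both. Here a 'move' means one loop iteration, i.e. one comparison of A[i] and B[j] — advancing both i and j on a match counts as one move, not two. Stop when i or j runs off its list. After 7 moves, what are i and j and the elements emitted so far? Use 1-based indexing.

i=5, j=4, emitted=[]

i=1 j=1: 1<2, i++
i=2 j=1: 3>2, j++
i=2 j=2: 3<7, i++
i=3 j=2: 6<7, i++
i=4 j=2: 8>7, j++
i=4 j=3: 8<9, i++
i=5 j=3: 11>9, j++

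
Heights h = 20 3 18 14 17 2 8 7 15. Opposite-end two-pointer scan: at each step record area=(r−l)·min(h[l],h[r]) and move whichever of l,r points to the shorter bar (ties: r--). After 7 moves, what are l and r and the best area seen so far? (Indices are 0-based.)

[0,8] min(20,15)*8=120 best=120 * → r--
[0,7] min(20,7)*7=49 best=120 → r--
[0,6] min(20,8)*6=48 best=120 → r--
[0,5] min(20,2)*5=10 best=120 → r--
[0,4] min(20,17)*4=68 best=120 → r--
[0,3] min(20,14)*3=42 best=120 → r--
[0,2] min(20,18)*2=36 best=120 → r--

l=0, r=1, best area=120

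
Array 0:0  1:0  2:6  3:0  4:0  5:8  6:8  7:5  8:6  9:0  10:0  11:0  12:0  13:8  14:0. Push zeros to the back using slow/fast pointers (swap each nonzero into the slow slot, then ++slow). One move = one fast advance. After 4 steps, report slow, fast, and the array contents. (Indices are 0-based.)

slow=1, fast=4, a=[6, 0, 0, 0, 0, 8, 8, 5, 6, 0, 0, 0, 0, 8, 0]

slow=0 fast=0: a[fast]=0, fast++
slow=0 fast=1: a[fast]=0, fast++
slow=0 fast=2: a[fast]=6≠0 swap→a[0]=6, slow++,fast++
slow=1 fast=3: a[fast]=0, fast++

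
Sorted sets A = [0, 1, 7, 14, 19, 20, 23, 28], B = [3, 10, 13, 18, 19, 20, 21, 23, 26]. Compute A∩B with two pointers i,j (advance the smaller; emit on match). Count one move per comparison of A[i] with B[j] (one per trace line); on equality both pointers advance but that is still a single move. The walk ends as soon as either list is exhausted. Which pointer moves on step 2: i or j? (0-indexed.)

i

i=0 j=0: 0<3, i++
i=1 j=0: 1<3, i++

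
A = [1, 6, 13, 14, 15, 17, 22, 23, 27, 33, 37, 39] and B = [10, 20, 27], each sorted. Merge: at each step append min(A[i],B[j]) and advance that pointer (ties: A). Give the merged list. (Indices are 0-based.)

[1, 6, 10, 13, 14, 15, 17, 20, 22, 23, 27, 27, 33, 37, 39]

i=0 j=0: A[i]=1<=B[j]=10 take 1, i++
i=1 j=0: A[i]=6<=B[j]=10 take 6, i++
i=2 j=0: A[i]=13>B[j]=10 take 10, j++
i=2 j=1: A[i]=13<=B[j]=20 take 13, i++
i=3 j=1: A[i]=14<=B[j]=20 take 14, i++
i=4 j=1: A[i]=15<=B[j]=20 take 15, i++
i=5 j=1: A[i]=17<=B[j]=20 take 17, i++
i=6 j=1: A[i]=22>B[j]=20 take 20, j++
i=6 j=2: A[i]=22<=B[j]=27 take 22, i++
i=7 j=2: A[i]=23<=B[j]=27 take 23, i++
i=8 j=2: A[i]=27<=B[j]=27 take 27, i++
i=9 j=2: A[i]=33>B[j]=27 take 27, j++
i=9 j=3: B done, take A[i]=33, i++
i=10 j=3: B done, take A[i]=37, i++
i=11 j=3: B done, take A[i]=39, i++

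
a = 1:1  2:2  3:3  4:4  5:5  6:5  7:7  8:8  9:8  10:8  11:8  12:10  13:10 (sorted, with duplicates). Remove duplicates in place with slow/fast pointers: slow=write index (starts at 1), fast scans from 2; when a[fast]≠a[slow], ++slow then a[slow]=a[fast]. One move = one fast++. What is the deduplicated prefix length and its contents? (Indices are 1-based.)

length 8; prefix = [1, 2, 3, 4, 5, 7, 8, 10]

slow=1 fast=2: a[fast]=2≠a[slow]=1 write a[2]=2, slow++,fast++
slow=2 fast=3: a[fast]=3≠a[slow]=2 write a[3]=3, slow++,fast++
slow=3 fast=4: a[fast]=4≠a[slow]=3 write a[4]=4, slow++,fast++
slow=4 fast=5: a[fast]=5≠a[slow]=4 write a[5]=5, slow++,fast++
slow=5 fast=6: a[fast]=5=a[slow] dup, fast++
slow=5 fast=7: a[fast]=7≠a[slow]=5 write a[6]=7, slow++,fast++
slow=6 fast=8: a[fast]=8≠a[slow]=7 write a[7]=8, slow++,fast++
slow=7 fast=9: a[fast]=8=a[slow] dup, fast++
slow=7 fast=10: a[fast]=8=a[slow] dup, fast++
slow=7 fast=11: a[fast]=8=a[slow] dup, fast++
slow=7 fast=12: a[fast]=10≠a[slow]=8 write a[8]=10, slow++,fast++
slow=8 fast=13: a[fast]=10=a[slow] dup, fast++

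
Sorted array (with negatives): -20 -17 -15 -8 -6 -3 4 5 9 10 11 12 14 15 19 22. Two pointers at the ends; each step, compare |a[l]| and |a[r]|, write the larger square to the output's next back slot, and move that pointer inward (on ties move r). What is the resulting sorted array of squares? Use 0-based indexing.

[9, 16, 25, 36, 64, 81, 100, 121, 144, 196, 225, 225, 289, 361, 400, 484]

l=0 r=15: |-20|<=|22| out[15]=484, r--
l=0 r=14: |-20|>|19| out[14]=400, l++
l=1 r=14: |-17|<=|19| out[13]=361, r--
l=1 r=13: |-17|>|15| out[12]=289, l++
l=2 r=13: |-15|<=|15| out[11]=225, r--
l=2 r=12: |-15|>|14| out[10]=225, l++
l=3 r=12: |-8|<=|14| out[9]=196, r--
l=3 r=11: |-8|<=|12| out[8]=144, r--
l=3 r=10: |-8|<=|11| out[7]=121, r--
l=3 r=9: |-8|<=|10| out[6]=100, r--
l=3 r=8: |-8|<=|9| out[5]=81, r--
l=3 r=7: |-8|>|5| out[4]=64, l++
l=4 r=7: |-6|>|5| out[3]=36, l++
l=5 r=7: |-3|<=|5| out[2]=25, r--
l=5 r=6: |-3|<=|4| out[1]=16, r--
l=5 r=5: |-3|<=|-3| out[0]=9, r--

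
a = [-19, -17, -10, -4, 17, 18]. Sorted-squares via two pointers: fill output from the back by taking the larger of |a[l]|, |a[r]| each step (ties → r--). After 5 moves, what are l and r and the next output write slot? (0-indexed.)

[0,5] |-19|>|18| out[5]=361 → l++
[1,5] |-17|<=|18| out[4]=324 → r--
[1,4] |-17|<=|17| out[3]=289 → r--
[1,3] |-17|>|-4| out[2]=289 → l++
[2,3] |-10|>|-4| out[1]=100 → l++

l=3, r=3, next write slot=0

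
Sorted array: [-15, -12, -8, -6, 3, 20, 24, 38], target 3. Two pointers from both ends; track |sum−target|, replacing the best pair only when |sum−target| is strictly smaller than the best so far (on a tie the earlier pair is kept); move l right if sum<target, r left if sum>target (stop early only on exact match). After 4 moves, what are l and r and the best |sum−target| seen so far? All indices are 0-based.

[0,7] -15+38=23 d=20 * → r--
[0,6] -15+24=9 d=6 * → r--
[0,5] -15+20=5 d=2 * → r--
[0,4] -15+3=-12 d=15 → l++

l=1, r=4, best |Δ|=2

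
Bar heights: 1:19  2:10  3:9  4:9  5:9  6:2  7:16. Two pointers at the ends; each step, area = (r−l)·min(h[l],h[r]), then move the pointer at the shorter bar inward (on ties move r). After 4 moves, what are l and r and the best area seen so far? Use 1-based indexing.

l=1, r=3, best area=96

l=1 r=7: min(19,16)*6=96 best=96 *, r--
l=1 r=6: min(19,2)*5=10 best=96, r--
l=1 r=5: min(19,9)*4=36 best=96, r--
l=1 r=4: min(19,9)*3=27 best=96, r--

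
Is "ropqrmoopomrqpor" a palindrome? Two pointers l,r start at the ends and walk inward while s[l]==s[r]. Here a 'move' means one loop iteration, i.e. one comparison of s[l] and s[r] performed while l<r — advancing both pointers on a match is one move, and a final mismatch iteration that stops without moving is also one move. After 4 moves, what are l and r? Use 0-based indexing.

l=0 r=15: 'r'=='r', l++,r--
l=1 r=14: 'o'=='o', l++,r--
l=2 r=13: 'p'=='p', l++,r--
l=3 r=12: 'q'=='q', l++,r--

l=4, r=11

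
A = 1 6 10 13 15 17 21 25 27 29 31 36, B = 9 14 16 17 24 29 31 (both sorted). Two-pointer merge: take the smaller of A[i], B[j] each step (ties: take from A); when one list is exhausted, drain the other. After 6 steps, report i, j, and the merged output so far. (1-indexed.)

[i=1,j=1] A[i]=1<=B[j]=9 take 1 → i++
[i=2,j=1] A[i]=6<=B[j]=9 take 6 → i++
[i=3,j=1] A[i]=10>B[j]=9 take 9 → j++
[i=3,j=2] A[i]=10<=B[j]=14 take 10 → i++
[i=4,j=2] A[i]=13<=B[j]=14 take 13 → i++
[i=5,j=2] A[i]=15>B[j]=14 take 14 → j++

i=5, j=3, merged so far=[1, 6, 9, 10, 13, 14]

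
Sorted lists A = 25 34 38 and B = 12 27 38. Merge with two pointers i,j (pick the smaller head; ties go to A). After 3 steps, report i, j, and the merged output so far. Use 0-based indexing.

[i=0,j=0] A[i]=25>B[j]=12 take 12 → j++
[i=0,j=1] A[i]=25<=B[j]=27 take 25 → i++
[i=1,j=1] A[i]=34>B[j]=27 take 27 → j++

i=1, j=2, merged so far=[12, 25, 27]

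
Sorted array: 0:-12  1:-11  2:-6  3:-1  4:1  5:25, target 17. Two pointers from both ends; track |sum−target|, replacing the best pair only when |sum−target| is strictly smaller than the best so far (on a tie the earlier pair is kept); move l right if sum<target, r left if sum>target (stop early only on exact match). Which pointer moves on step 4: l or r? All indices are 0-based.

[0,5] -12+25=13 d=4 * → l++
[1,5] -11+25=14 d=3 * → l++
[2,5] -6+25=19 d=2 * → r--
[2,4] -6+1=-5 d=22 → l++

l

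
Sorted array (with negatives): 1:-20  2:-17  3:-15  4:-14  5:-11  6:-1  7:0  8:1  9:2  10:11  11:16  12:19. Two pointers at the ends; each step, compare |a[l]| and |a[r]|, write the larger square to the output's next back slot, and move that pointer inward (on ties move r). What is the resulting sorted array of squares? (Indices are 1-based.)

l=1 r=12: |-20|>|19| out[12]=400, l++
l=2 r=12: |-17|<=|19| out[11]=361, r--
l=2 r=11: |-17|>|16| out[10]=289, l++
l=3 r=11: |-15|<=|16| out[9]=256, r--
l=3 r=10: |-15|>|11| out[8]=225, l++
l=4 r=10: |-14|>|11| out[7]=196, l++
l=5 r=10: |-11|<=|11| out[6]=121, r--
l=5 r=9: |-11|>|2| out[5]=121, l++
l=6 r=9: |-1|<=|2| out[4]=4, r--
l=6 r=8: |-1|<=|1| out[3]=1, r--
l=6 r=7: |-1|>|0| out[2]=1, l++
l=7 r=7: |0|<=|0| out[1]=0, r--

[0, 1, 1, 4, 121, 121, 196, 225, 256, 289, 361, 400]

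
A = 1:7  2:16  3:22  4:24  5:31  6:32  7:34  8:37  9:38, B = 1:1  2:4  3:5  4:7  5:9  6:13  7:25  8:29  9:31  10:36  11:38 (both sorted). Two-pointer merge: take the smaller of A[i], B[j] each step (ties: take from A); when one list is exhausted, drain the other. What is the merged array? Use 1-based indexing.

[1, 4, 5, 7, 7, 9, 13, 16, 22, 24, 25, 29, 31, 31, 32, 34, 36, 37, 38, 38]

i=1 j=1: A[i]=7>B[j]=1 take 1, j++
i=1 j=2: A[i]=7>B[j]=4 take 4, j++
i=1 j=3: A[i]=7>B[j]=5 take 5, j++
i=1 j=4: A[i]=7<=B[j]=7 take 7, i++
i=2 j=4: A[i]=16>B[j]=7 take 7, j++
i=2 j=5: A[i]=16>B[j]=9 take 9, j++
i=2 j=6: A[i]=16>B[j]=13 take 13, j++
i=2 j=7: A[i]=16<=B[j]=25 take 16, i++
i=3 j=7: A[i]=22<=B[j]=25 take 22, i++
i=4 j=7: A[i]=24<=B[j]=25 take 24, i++
i=5 j=7: A[i]=31>B[j]=25 take 25, j++
i=5 j=8: A[i]=31>B[j]=29 take 29, j++
i=5 j=9: A[i]=31<=B[j]=31 take 31, i++
i=6 j=9: A[i]=32>B[j]=31 take 31, j++
i=6 j=10: A[i]=32<=B[j]=36 take 32, i++
i=7 j=10: A[i]=34<=B[j]=36 take 34, i++
i=8 j=10: A[i]=37>B[j]=36 take 36, j++
i=8 j=11: A[i]=37<=B[j]=38 take 37, i++
i=9 j=11: A[i]=38<=B[j]=38 take 38, i++
i=10 j=11: A done, take B[j]=38, j++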